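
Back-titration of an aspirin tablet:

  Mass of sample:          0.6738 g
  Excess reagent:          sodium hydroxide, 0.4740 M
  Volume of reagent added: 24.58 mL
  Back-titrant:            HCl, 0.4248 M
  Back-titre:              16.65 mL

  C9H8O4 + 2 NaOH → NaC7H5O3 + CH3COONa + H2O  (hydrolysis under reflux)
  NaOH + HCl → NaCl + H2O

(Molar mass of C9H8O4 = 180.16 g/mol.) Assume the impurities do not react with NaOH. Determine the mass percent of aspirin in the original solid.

61.20 %

n(NaOH) added = 0.02458 × 0.4740 = 0.01165 mol
n(HCl) used in back-titration = 0.01665 × 0.4248 = 7.073 × 10^-3 mol
n(NaOH) left over = 7.073 × 10^-3 mol (1:1 ratio)
n(NaOH) consumed by analyte = 0.01165 − 7.073 × 10^-3 = 4.578 × 10^-3 mol
From the 1:2 ratio, n(C9H8O4) = 1/2 × 4.578 × 10^-3 = 2.289 × 10^-3 mol
mass of C9H8O4 = 2.289 × 10^-3 × 180.16 = 0.4124 g
% C9H8O4 = 0.4124 / 0.6738 × 100 = 61.20 %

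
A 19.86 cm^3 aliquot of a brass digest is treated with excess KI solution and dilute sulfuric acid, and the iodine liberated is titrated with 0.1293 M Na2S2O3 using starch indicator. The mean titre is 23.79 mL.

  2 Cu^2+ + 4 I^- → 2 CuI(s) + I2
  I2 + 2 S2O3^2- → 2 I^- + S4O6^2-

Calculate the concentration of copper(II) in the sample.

n(S2O3^2-) = 0.02379 × 0.1293 = 3.076 × 10^-3 mol
n(I2) = n(S2O3^2-)/2 = 1.538 × 10^-3 mol
From the 2:1 ratio, n(Cu2+) in the aliquot = 2/1 × 1.538 × 10^-3 = 3.076 × 10^-3 mol
[Cu2+] = 3.076 × 10^-3 / 0.01986 = 0.1549 mol/L

0.1549 M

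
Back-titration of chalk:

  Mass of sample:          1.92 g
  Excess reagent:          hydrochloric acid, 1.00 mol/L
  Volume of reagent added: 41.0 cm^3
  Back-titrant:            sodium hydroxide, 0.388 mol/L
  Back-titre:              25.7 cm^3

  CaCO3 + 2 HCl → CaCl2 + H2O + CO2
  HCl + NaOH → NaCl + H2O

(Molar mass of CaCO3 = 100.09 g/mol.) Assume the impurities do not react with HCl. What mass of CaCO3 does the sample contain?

n(HCl) added = 0.0410 × 1.00 = 0.0410 mol
n(NaOH) used in back-titration = 0.0257 × 0.388 = 9.97 × 10^-3 mol
n(HCl) left over = 9.97 × 10^-3 mol (1:1 ratio)
n(HCl) consumed by analyte = 0.0410 − 9.97 × 10^-3 = 0.0310 mol
From the 1:2 ratio, n(CaCO3) = 1/2 × 0.0310 = 0.0155 mol
mass of CaCO3 = 0.0155 × 100.09 = 1.55 g

1.55 g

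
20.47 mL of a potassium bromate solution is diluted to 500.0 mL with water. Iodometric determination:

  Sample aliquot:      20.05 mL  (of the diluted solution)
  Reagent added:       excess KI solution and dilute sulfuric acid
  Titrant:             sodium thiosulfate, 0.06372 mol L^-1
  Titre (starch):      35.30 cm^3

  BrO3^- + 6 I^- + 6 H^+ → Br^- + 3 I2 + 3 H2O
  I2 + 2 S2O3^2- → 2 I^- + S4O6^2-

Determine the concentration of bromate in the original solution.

n(S2O3^2-) = 0.03530 × 0.06372 = 2.249 × 10^-3 mol
n(I2) = n(S2O3^2-)/2 = 1.125 × 10^-3 mol
From the 1:3 ratio, n(BrO3^-) in the aliquot = 1/3 × 1.125 × 10^-3 = 3.749 × 10^-4 mol
[BrO3^-]_dilute = 3.749 × 10^-4 / 0.02005 = 0.01870 mol/L
[BrO3^-]_original = 0.01870 × 500.0/20.47 = 0.4567 mol/L

0.4567 mol/L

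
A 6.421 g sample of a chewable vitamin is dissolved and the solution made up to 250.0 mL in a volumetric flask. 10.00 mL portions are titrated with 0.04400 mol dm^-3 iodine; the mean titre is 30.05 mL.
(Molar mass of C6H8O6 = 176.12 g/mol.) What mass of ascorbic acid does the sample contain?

5.822 g

C6H8O6 + I2 → C6H6O6 + 2 HI
n(I2) per titration = 0.03005 × 0.04400 = 1.322 × 10^-3 mol
n(C6H8O6) in each aliquot = 1.322 × 10^-3 mol (1:1 ratio)
n(C6H8O6) in the whole flask = 1.322 × 10^-3 × 250.0/10.00 = 0.03306 mol
mass of C6H8O6 = 0.03306 × 176.12 = 5.822 g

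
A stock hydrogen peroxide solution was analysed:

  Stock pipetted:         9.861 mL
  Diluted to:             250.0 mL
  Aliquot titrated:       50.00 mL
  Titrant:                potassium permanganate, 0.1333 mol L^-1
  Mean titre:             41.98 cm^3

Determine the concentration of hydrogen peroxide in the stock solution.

2 MnO4^- + 5 H2O2 + 6 H^+ → 2 Mn^2+ + 5 O2 + 8 H2O
n(KMnO4) = 0.04198 × 0.1333 = 5.596 × 10^-3 mol
From the 5:2 ratio, n(H2O2) in the aliquot = 5/2 × 5.596 × 10^-3 = 0.01399 mol
[H2O2]_dilute = 0.01399 / 0.05000 = 0.2798 mol/L
Dilution factor = 250.0 / 9.861 = 25.35
[H2O2]_stock = 0.2798 × 25.35 = 7.094 mol/L

7.094 mol/L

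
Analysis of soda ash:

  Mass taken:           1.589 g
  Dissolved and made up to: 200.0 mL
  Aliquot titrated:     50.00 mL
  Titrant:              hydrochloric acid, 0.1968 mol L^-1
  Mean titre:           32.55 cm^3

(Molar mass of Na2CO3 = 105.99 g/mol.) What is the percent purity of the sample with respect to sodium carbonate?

Na2CO3 + 2 HCl → 2 NaCl + H2O + CO2
n(HCl) per titration = 0.03255 × 0.1968 = 6.406 × 10^-3 mol
From the 1:2 ratio, n(Na2CO3) in each aliquot = 1/2 × 6.406 × 10^-3 = 3.203 × 10^-3 mol
n(Na2CO3) in the whole flask = 3.203 × 10^-3 × 200.0/50.00 = 0.01281 mol
mass of Na2CO3 = 0.01281 × 105.99 = 1.358 g
% Na2CO3 = 1.358 / 1.589 × 100 = 85.46 %

85.46 %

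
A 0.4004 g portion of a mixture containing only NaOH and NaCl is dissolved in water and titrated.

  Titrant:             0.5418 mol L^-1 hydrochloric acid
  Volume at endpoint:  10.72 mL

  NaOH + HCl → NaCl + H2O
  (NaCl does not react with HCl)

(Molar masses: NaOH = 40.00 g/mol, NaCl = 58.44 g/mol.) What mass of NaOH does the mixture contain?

0.2323 g

n(HCl) = 0.01072 × 0.5418 = 5.808 × 10^-3 mol
Let x = n(NaOH), y = n(NaCl).
Titrant: 1x = 5.808 × 10^-3;  mass: 40.00x + 58.44y = 0.4004
Solving, x = 5.808 × 10^-3 mol, y = 2.876 × 10^-3 mol
mass of NaOH = 5.808 × 10^-3 × 40.00 = 0.2323 g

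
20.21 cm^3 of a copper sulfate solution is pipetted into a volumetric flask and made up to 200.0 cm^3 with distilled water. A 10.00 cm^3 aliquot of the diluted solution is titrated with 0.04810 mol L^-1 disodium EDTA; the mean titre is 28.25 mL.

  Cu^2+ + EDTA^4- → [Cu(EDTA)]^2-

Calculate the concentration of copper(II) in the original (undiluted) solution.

1.345 mol/L

n(EDTA) = 0.02825 × 0.04810 = 1.359 × 10^-3 mol
n(Cu2+) in the aliquot = 1.359 × 10^-3 mol (1:1 ratio)
[Cu2+]_dilute = 1.359 × 10^-3 / 0.01000 = 0.1359 mol/L
Dilution factor = 200.0 / 20.21 = 9.896
[Cu2+]_stock = 0.1359 × 9.896 = 1.345 mol/L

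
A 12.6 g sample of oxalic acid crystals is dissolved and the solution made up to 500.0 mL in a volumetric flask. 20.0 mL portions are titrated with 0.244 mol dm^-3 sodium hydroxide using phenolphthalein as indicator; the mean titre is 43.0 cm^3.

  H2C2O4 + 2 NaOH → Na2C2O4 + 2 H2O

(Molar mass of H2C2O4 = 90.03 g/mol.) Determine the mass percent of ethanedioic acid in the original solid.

93.7 %

n(NaOH) per titration = 0.0430 × 0.244 = 0.0105 mol
From the 1:2 ratio, n(H2C2O4) in each aliquot = 1/2 × 0.0105 = 5.25 × 10^-3 mol
n(H2C2O4) in the whole flask = 5.25 × 10^-3 × 500.0/20.0 = 0.131 mol
mass of H2C2O4 = 0.131 × 90.03 = 11.8 g
% H2C2O4 = 11.8 / 12.6 × 100 = 93.7 %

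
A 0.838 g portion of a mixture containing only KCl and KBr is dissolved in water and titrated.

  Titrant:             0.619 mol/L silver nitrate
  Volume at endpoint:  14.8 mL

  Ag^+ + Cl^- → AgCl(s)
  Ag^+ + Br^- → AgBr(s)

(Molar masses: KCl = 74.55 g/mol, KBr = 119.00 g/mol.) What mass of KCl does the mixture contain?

n(AgNO3) = 0.0148 × 0.619 = 9.16 × 10^-3 mol
Let x = n(KCl), y = n(KBr).
Titrant: 1x + 1y = 9.16 × 10^-3;  mass: 74.55x + 119.00y = 0.838
Solving, x = 5.67 × 10^-3 mol, y = 3.49 × 10^-3 mol
mass of KCl = 5.67 × 10^-3 × 74.55 = 0.423 g

0.423 g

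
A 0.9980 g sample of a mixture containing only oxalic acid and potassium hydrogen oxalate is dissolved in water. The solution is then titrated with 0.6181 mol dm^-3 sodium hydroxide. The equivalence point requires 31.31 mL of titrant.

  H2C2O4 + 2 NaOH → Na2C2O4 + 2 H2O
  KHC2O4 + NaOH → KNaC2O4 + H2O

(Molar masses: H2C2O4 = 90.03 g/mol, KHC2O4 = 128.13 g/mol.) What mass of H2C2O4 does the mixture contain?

0.8025 g

n(NaOH) = 0.03131 × 0.6181 = 0.01935 mol
Let x = n(H2C2O4), y = n(KHC2O4).
Titrant: 2x + 1y = 0.01935;  mass: 90.03x + 128.13y = 0.9980
Solving, x = 8.913 × 10^-3 mol, y = 1.526 × 10^-3 mol
mass of H2C2O4 = 8.913 × 10^-3 × 90.03 = 0.8025 g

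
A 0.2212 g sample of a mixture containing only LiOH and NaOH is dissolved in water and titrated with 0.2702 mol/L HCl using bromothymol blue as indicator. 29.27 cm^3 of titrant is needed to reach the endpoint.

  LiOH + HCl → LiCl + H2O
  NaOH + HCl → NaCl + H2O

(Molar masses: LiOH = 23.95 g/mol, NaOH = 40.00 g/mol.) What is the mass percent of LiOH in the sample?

n(HCl) = 0.02927 × 0.2702 = 7.909 × 10^-3 mol
Let x = n(LiOH), y = n(NaOH).
Titrant: 1x + 1y = 7.909 × 10^-3;  mass: 23.95x + 40.00y = 0.2212
Solving, x = 5.928 × 10^-3 mol, y = 1.980 × 10^-3 mol
mass of LiOH = 5.928 × 10^-3 × 23.95 = 0.1420 g
% LiOH = 0.1420 / 0.2212 × 100 = 64.19 %

64.19 %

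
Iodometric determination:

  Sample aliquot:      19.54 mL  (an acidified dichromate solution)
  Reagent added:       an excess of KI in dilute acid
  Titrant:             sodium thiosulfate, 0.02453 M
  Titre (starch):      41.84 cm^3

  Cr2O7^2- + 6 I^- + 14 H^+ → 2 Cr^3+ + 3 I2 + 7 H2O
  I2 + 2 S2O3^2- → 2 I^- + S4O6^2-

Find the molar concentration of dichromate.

0.008754 M

n(S2O3^2-) = 0.04184 × 0.02453 = 1.026 × 10^-3 mol
n(I2) = n(S2O3^2-)/2 = 5.132 × 10^-4 mol
From the 1:3 ratio, n(Cr2O7^2-) in the aliquot = 1/3 × 5.132 × 10^-4 = 1.711 × 10^-4 mol
[Cr2O7^2-] = 1.711 × 10^-4 / 0.01954 = 0.008754 mol/L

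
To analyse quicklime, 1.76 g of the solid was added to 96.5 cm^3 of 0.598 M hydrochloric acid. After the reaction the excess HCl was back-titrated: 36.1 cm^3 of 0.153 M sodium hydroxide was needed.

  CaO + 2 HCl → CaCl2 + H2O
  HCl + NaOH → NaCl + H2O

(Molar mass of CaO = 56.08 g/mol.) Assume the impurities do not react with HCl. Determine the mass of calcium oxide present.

n(HCl) added = 0.0965 × 0.598 = 0.0577 mol
n(NaOH) used in back-titration = 0.0361 × 0.153 = 5.52 × 10^-3 mol
n(HCl) left over = 5.52 × 10^-3 mol (1:1 ratio)
n(HCl) consumed by analyte = 0.0577 − 5.52 × 10^-3 = 0.0522 mol
From the 1:2 ratio, n(CaO) = 1/2 × 0.0522 = 0.0261 mol
mass of CaO = 0.0261 × 56.08 = 1.46 g

1.46 g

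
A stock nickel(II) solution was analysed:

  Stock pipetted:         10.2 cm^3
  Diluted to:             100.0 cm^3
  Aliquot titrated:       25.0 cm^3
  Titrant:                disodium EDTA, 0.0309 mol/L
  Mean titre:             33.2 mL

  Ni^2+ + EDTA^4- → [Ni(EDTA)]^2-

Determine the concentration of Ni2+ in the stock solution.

0.402 mol/L

n(EDTA) = 0.0332 × 0.0309 = 1.03 × 10^-3 mol
n(Ni2+) in the aliquot = 1.03 × 10^-3 mol (1:1 ratio)
[Ni2+]_dilute = 1.03 × 10^-3 / 0.0250 = 0.0410 mol/L
Dilution factor = 100.0 / 10.2 = 9.804
[Ni2+]_stock = 0.0410 × 9.804 = 0.402 mol/L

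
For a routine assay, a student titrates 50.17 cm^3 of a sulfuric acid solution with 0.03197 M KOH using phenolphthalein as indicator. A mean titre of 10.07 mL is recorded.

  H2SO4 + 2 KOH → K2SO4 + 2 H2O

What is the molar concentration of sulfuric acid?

0.003208 M

n(KOH) = 0.01007 L × 0.03197 mol/L = 3.219 × 10^-4 mol
From the 1:2 mole ratio, n(H2SO4) = 1/2 × 3.219 × 10^-4 = 1.610 × 10^-4 mol
[H2SO4] = 1.610 × 10^-4 mol / 0.05017 L = 0.003208 mol/L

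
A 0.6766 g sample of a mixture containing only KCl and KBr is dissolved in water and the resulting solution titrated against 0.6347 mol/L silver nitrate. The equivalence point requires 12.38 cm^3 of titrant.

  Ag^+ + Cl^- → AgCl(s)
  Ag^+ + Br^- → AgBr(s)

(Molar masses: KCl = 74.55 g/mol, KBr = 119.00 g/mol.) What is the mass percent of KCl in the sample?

n(AgNO3) = 0.01238 × 0.6347 = 7.858 × 10^-3 mol
Let x = n(KCl), y = n(KBr).
Titrant: 1x + 1y = 7.858 × 10^-3;  mass: 74.55x + 119.00y = 0.6766
Solving, x = 5.814 × 10^-3 mol, y = 2.043 × 10^-3 mol
mass of KCl = 5.814 × 10^-3 × 74.55 = 0.4335 g
% KCl = 0.4335 / 0.6766 × 100 = 64.07 %

64.07 %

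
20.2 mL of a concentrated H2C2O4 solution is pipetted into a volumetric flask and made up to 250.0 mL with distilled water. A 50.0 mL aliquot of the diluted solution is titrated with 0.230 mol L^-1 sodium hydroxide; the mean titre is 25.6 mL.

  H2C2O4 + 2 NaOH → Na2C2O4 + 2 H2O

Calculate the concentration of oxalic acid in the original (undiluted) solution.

0.729 mol/L

n(NaOH) = 0.0256 × 0.230 = 5.89 × 10^-3 mol
From the 1:2 ratio, n(H2C2O4) in the aliquot = 1/2 × 5.89 × 10^-3 = 2.94 × 10^-3 mol
[H2C2O4]_dilute = 2.94 × 10^-3 / 0.0500 = 0.0589 mol/L
Dilution factor = 250.0 / 20.2 = 12.38
[H2C2O4]_stock = 0.0589 × 12.38 = 0.729 mol/L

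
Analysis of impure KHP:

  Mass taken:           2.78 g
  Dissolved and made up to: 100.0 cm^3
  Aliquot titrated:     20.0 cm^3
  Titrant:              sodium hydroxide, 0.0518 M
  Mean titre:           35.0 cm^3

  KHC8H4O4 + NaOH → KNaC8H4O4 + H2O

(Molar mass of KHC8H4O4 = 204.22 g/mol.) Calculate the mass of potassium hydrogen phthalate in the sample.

n(NaOH) per titration = 0.0350 × 0.0518 = 1.81 × 10^-3 mol
n(KHC8H4O4) in each aliquot = 1.81 × 10^-3 mol (1:1 ratio)
n(KHC8H4O4) in the whole flask = 1.81 × 10^-3 × 100.0/20.0 = 9.06 × 10^-3 mol
mass of KHC8H4O4 = 9.06 × 10^-3 × 204.22 = 1.85 g

1.85 g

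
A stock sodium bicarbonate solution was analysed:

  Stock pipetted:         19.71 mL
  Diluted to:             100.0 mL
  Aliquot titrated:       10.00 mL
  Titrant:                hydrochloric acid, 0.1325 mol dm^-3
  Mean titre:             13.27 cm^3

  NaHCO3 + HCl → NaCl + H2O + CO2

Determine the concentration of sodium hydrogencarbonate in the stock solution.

0.8921 mol/L

n(HCl) = 0.01327 × 0.1325 = 1.758 × 10^-3 mol
n(NaHCO3) in the aliquot = 1.758 × 10^-3 mol (1:1 ratio)
[NaHCO3]_dilute = 1.758 × 10^-3 / 0.01000 = 0.1758 mol/L
Dilution factor = 100.0 / 19.71 = 5.074
[NaHCO3]_stock = 0.1758 × 5.074 = 0.8921 mol/L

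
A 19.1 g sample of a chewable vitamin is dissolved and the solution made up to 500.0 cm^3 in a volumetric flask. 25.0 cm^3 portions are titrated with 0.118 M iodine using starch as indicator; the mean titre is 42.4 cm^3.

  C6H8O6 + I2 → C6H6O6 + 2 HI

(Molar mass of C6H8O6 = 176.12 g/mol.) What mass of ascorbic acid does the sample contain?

n(I2) per titration = 0.0424 × 0.118 = 5.00 × 10^-3 mol
n(C6H8O6) in each aliquot = 5.00 × 10^-3 mol (1:1 ratio)
n(C6H8O6) in the whole flask = 5.00 × 10^-3 × 500.0/25.0 = 0.100 mol
mass of C6H8O6 = 0.100 × 176.12 = 17.6 g

17.6 g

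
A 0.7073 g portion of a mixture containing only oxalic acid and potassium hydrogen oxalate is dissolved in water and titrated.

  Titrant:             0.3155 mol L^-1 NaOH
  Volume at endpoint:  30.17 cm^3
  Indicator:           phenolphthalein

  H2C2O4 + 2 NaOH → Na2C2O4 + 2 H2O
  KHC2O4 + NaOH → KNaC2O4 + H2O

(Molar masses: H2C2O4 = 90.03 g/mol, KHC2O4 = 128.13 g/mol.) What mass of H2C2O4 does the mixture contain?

0.2775 g

n(NaOH) = 0.03017 × 0.3155 = 9.519 × 10^-3 mol
Let x = n(H2C2O4), y = n(KHC2O4).
Titrant: 2x + 1y = 9.519 × 10^-3;  mass: 90.03x + 128.13y = 0.7073
Solving, x = 3.082 × 10^-3 mol, y = 3.355 × 10^-3 mol
mass of H2C2O4 = 3.082 × 10^-3 × 90.03 = 0.2775 g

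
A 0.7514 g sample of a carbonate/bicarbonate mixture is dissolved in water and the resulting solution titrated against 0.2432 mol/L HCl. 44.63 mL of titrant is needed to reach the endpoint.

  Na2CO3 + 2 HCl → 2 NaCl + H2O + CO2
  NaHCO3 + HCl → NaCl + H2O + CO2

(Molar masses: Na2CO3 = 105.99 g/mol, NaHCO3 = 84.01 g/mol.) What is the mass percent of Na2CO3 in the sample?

n(HCl) = 0.04463 × 0.2432 = 0.01085 mol
Let x = n(Na2CO3), y = n(NaHCO3).
Titrant: 2x + 1y = 0.01085;  mass: 105.99x + 84.01y = 0.7514
Solving, x = 2.587 × 10^-3 mol, y = 5.681 × 10^-3 mol
mass of Na2CO3 = 2.587 × 10^-3 × 105.99 = 0.2742 g
% Na2CO3 = 0.2742 / 0.7514 × 100 = 36.49 %

36.49 %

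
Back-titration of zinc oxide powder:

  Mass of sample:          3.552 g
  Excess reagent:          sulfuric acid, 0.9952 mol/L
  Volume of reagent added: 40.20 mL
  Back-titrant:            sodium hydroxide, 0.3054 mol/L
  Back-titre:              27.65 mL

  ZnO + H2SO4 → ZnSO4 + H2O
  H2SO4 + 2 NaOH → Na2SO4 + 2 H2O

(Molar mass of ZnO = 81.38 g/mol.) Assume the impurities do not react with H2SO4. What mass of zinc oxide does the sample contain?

2.912 g

n(H2SO4) added = 0.04020 × 0.9952 = 0.04001 mol
n(NaOH) used in back-titration = 0.02765 × 0.3054 = 8.444 × 10^-3 mol
From the 1:2 ratio, n(H2SO4) left over = 1/2 × 8.444 × 10^-3 = 4.222 × 10^-3 mol
n(H2SO4) consumed by analyte = 0.04001 − 4.222 × 10^-3 = 0.03578 mol
n(ZnO) = 0.03578 mol (1:1 ratio)
mass of ZnO = 0.03578 × 81.38 = 2.912 g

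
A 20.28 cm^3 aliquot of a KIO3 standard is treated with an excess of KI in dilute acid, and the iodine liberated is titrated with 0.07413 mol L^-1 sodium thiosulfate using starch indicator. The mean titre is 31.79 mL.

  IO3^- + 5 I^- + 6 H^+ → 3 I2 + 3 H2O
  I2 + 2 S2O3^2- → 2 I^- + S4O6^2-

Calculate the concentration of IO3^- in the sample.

0.01937 mol/L

n(S2O3^2-) = 0.03179 × 0.07413 = 2.357 × 10^-3 mol
n(I2) = n(S2O3^2-)/2 = 1.178 × 10^-3 mol
From the 1:3 ratio, n(IO3^-) in the aliquot = 1/3 × 1.178 × 10^-3 = 3.928 × 10^-4 mol
[IO3^-] = 3.928 × 10^-4 / 0.02028 = 0.01937 mol/L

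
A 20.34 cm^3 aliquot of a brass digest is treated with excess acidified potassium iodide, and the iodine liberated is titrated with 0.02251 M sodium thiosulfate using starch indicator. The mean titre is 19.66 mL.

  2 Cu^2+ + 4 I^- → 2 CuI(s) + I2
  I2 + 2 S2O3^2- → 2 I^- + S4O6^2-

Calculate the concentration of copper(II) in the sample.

n(S2O3^2-) = 0.01966 × 0.02251 = 4.425 × 10^-4 mol
n(I2) = n(S2O3^2-)/2 = 2.213 × 10^-4 mol
From the 2:1 ratio, n(Cu2+) in the aliquot = 2/1 × 2.213 × 10^-4 = 4.425 × 10^-4 mol
[Cu2+] = 4.425 × 10^-4 / 0.02034 = 0.02176 mol/L

0.02176 M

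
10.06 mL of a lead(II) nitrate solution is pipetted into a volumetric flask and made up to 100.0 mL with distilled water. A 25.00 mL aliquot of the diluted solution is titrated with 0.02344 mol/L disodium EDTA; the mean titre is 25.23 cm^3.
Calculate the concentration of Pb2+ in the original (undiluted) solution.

Pb^2+ + EDTA^4- → [Pb(EDTA)]^2-
n(EDTA) = 0.02523 × 0.02344 = 5.914 × 10^-4 mol
n(Pb2+) in the aliquot = 5.914 × 10^-4 mol (1:1 ratio)
[Pb2+]_dilute = 5.914 × 10^-4 / 0.02500 = 0.02366 mol/L
Dilution factor = 100.0 / 10.06 = 9.940
[Pb2+]_stock = 0.02366 × 9.940 = 0.2351 mol/L

0.2351 mol/L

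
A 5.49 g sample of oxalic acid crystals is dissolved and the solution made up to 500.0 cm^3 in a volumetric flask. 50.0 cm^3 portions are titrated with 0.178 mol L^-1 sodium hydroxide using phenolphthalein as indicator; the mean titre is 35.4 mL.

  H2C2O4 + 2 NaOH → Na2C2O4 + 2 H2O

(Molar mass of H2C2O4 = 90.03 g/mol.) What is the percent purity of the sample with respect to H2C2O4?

n(NaOH) per titration = 0.0354 × 0.178 = 6.30 × 10^-3 mol
From the 1:2 ratio, n(H2C2O4) in each aliquot = 1/2 × 6.30 × 10^-3 = 3.15 × 10^-3 mol
n(H2C2O4) in the whole flask = 3.15 × 10^-3 × 500.0/50.0 = 0.0315 mol
mass of H2C2O4 = 0.0315 × 90.03 = 2.84 g
% H2C2O4 = 2.84 / 5.49 × 100 = 51.7 %

51.7 %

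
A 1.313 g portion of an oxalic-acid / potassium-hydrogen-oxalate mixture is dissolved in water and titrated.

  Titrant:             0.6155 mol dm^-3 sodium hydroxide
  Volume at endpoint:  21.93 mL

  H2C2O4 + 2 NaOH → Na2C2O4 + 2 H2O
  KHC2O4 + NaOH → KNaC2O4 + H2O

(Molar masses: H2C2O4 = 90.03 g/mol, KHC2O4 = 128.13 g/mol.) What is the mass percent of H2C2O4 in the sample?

17.18 %

n(NaOH) = 0.02193 × 0.6155 = 0.01350 mol
Let x = n(H2C2O4), y = n(KHC2O4).
Titrant: 2x + 1y = 0.01350;  mass: 90.03x + 128.13y = 1.313
Solving, x = 2.505 × 10^-3 mol, y = 8.487 × 10^-3 mol
mass of H2C2O4 = 2.505 × 10^-3 × 90.03 = 0.2256 g
% H2C2O4 = 0.2256 / 1.313 × 100 = 17.18 %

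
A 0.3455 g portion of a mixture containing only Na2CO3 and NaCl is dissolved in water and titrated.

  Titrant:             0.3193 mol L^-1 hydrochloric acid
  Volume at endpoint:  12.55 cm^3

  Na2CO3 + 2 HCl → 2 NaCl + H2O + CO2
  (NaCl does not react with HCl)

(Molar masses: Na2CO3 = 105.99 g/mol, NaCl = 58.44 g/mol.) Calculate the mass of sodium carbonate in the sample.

0.2124 g

n(HCl) = 0.01255 × 0.3193 = 4.007 × 10^-3 mol
Let x = n(Na2CO3), y = n(NaCl).
Titrant: 2x = 4.007 × 10^-3;  mass: 105.99x + 58.44y = 0.3455
Solving, x = 2.004 × 10^-3 mol, y = 2.278 × 10^-3 mol
mass of Na2CO3 = 2.004 × 10^-3 × 105.99 = 0.2124 g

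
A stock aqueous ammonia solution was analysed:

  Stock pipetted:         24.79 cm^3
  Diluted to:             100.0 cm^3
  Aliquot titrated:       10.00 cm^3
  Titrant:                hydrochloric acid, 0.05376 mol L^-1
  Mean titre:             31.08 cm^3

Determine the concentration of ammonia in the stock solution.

NH3 + HCl → NH4Cl
n(HCl) = 0.03108 × 0.05376 = 1.671 × 10^-3 mol
n(NH3) in the aliquot = 1.671 × 10^-3 mol (1:1 ratio)
[NH3]_dilute = 1.671 × 10^-3 / 0.01000 = 0.1671 mol/L
Dilution factor = 100.0 / 24.79 = 4.034
[NH3]_stock = 0.1671 × 4.034 = 0.6740 mol/L

0.6740 mol/L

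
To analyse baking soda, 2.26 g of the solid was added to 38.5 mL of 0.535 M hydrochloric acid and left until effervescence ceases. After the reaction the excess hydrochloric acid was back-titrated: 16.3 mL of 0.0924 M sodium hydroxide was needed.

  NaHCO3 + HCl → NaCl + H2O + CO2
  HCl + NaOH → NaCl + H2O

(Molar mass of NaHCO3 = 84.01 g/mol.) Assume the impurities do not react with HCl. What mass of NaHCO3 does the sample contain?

1.60 g

n(HCl) added = 0.0385 × 0.535 = 0.0206 mol
n(NaOH) used in back-titration = 0.0163 × 0.0924 = 1.51 × 10^-3 mol
n(HCl) left over = 1.51 × 10^-3 mol (1:1 ratio)
n(HCl) consumed by analyte = 0.0206 − 1.51 × 10^-3 = 0.0191 mol
n(NaHCO3) = 0.0191 mol (1:1 ratio)
mass of NaHCO3 = 0.0191 × 84.01 = 1.60 g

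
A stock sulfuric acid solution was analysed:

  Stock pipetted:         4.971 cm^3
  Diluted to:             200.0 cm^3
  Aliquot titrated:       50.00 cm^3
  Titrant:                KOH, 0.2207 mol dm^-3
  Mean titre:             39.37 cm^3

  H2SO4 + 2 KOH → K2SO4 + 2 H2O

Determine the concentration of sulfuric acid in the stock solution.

n(KOH) = 0.03937 × 0.2207 = 8.689 × 10^-3 mol
From the 1:2 ratio, n(H2SO4) in the aliquot = 1/2 × 8.689 × 10^-3 = 4.344 × 10^-3 mol
[H2SO4]_dilute = 4.344 × 10^-3 / 0.05000 = 0.08689 mol/L
Dilution factor = 200.0 / 4.971 = 40.23
[H2SO4]_stock = 0.08689 × 40.23 = 3.496 mol/L

3.496 mol/L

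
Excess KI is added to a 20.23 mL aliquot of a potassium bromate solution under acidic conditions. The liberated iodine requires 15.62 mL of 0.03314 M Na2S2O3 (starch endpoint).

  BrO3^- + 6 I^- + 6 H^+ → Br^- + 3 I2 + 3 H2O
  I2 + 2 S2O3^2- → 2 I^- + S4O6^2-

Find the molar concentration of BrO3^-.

n(S2O3^2-) = 0.01562 × 0.03314 = 5.176 × 10^-4 mol
n(I2) = n(S2O3^2-)/2 = 2.588 × 10^-4 mol
From the 1:3 ratio, n(BrO3^-) in the aliquot = 1/3 × 2.588 × 10^-4 = 8.627 × 10^-5 mol
[BrO3^-] = 8.627 × 10^-5 / 0.02023 = 0.004265 mol/L

0.004265 M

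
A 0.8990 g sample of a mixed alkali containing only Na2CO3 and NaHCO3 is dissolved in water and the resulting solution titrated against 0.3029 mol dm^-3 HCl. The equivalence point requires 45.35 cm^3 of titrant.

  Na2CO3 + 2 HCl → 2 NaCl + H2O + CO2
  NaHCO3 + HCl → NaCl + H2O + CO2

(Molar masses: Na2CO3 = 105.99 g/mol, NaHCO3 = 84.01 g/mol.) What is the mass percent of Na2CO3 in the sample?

48.47 %

n(HCl) = 0.04535 × 0.3029 = 0.01374 mol
Let x = n(Na2CO3), y = n(NaHCO3).
Titrant: 2x + 1y = 0.01374;  mass: 105.99x + 84.01y = 0.8990
Solving, x = 4.111 × 10^-3 mol, y = 5.515 × 10^-3 mol
mass of Na2CO3 = 4.111 × 10^-3 × 105.99 = 0.4357 g
% Na2CO3 = 0.4357 / 0.8990 × 100 = 48.47 %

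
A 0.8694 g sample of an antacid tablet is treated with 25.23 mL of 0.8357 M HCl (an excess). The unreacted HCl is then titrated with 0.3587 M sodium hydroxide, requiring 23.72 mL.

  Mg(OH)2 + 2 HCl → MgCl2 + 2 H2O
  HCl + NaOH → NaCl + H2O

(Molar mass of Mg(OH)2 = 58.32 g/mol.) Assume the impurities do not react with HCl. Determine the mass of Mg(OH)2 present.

n(HCl) added = 0.02523 × 0.8357 = 0.02108 mol
n(NaOH) used in back-titration = 0.02372 × 0.3587 = 8.508 × 10^-3 mol
n(HCl) left over = 8.508 × 10^-3 mol (1:1 ratio)
n(HCl) consumed by analyte = 0.02108 − 8.508 × 10^-3 = 0.01258 mol
From the 1:2 ratio, n(Mg(OH)2) = 1/2 × 0.01258 = 6.288 × 10^-3 mol
mass of Mg(OH)2 = 6.288 × 10^-3 × 58.32 = 0.3667 g

0.3667 g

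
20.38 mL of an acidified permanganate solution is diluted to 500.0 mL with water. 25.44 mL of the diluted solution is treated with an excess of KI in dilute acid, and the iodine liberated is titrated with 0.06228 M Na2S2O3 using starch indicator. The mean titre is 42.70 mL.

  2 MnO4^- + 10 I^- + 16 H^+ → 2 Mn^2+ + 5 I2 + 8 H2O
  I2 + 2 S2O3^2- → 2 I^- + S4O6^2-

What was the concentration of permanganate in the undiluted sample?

0.5129 M

n(S2O3^2-) = 0.04270 × 0.06228 = 2.659 × 10^-3 mol
n(I2) = n(S2O3^2-)/2 = 1.330 × 10^-3 mol
From the 2:5 ratio, n(MnO4^-) in the aliquot = 2/5 × 1.330 × 10^-3 = 5.319 × 10^-4 mol
[MnO4^-]_dilute = 5.319 × 10^-4 / 0.02544 = 0.02091 mol/L
[MnO4^-]_original = 0.02091 × 500.0/20.38 = 0.5129 mol/L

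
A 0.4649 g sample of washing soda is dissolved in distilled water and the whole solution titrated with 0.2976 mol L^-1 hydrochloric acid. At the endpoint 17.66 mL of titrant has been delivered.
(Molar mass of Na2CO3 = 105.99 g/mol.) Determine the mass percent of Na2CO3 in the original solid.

59.91 %

Na2CO3 + 2 HCl → 2 NaCl + H2O + CO2
n(HCl) = 0.01766 L × 0.2976 mol/L = 5.256 × 10^-3 mol
From the 1:2 ratio, n(Na2CO3) = 1/2 × 5.256 × 10^-3 = 2.628 × 10^-3 mol
mass of Na2CO3 = 2.628 × 10^-3 × 105.99 g/mol = 0.2785 g
% Na2CO3 = 0.2785 / 0.4649 × 100 = 59.91 %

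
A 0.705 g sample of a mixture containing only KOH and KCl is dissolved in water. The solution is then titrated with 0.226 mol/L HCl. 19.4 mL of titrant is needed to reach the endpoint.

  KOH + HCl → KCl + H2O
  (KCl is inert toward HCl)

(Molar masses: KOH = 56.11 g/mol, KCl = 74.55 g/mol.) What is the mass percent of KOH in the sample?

n(HCl) = 0.0194 × 0.226 = 4.38 × 10^-3 mol
Let x = n(KOH), y = n(KCl).
Titrant: 1x = 4.38 × 10^-3;  mass: 56.11x + 74.55y = 0.705
Solving, x = 4.38 × 10^-3 mol, y = 6.16 × 10^-3 mol
mass of KOH = 4.38 × 10^-3 × 56.11 = 0.246 g
% KOH = 0.246 / 0.705 × 100 = 34.9 %

34.9 %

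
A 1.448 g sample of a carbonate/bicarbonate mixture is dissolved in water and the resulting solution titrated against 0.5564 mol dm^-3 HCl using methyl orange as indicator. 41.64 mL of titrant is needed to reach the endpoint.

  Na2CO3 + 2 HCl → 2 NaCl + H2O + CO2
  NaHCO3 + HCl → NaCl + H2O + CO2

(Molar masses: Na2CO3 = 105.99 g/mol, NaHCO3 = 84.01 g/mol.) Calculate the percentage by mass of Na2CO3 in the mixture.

n(HCl) = 0.04164 × 0.5564 = 0.02317 mol
Let x = n(Na2CO3), y = n(NaHCO3).
Titrant: 2x + 1y = 0.02317;  mass: 105.99x + 84.01y = 1.448
Solving, x = 8.035 × 10^-3 mol, y = 7.099 × 10^-3 mol
mass of Na2CO3 = 8.035 × 10^-3 × 105.99 = 0.8516 g
% Na2CO3 = 0.8516 / 1.448 × 100 = 58.81 %

58.81 %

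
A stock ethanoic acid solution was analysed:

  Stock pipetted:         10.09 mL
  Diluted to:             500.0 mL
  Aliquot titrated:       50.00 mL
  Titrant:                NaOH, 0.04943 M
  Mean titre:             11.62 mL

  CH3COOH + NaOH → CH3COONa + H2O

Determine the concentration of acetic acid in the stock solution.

n(NaOH) = 0.01162 × 0.04943 = 5.744 × 10^-4 mol
n(CH3COOH) in the aliquot = 5.744 × 10^-4 mol (1:1 ratio)
[CH3COOH]_dilute = 5.744 × 10^-4 / 0.05000 = 0.01149 mol/L
Dilution factor = 500.0 / 10.09 = 49.55
[CH3COOH]_stock = 0.01149 × 49.55 = 0.5693 mol/L

0.5693 M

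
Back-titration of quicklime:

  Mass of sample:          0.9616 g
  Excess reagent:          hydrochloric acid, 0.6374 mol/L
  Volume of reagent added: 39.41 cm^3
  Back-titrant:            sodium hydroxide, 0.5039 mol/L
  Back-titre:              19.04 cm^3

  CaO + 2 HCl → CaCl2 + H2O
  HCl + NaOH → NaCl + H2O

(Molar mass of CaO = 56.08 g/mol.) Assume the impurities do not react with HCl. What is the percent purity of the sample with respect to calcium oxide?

45.27 %

n(HCl) added = 0.03941 × 0.6374 = 0.02512 mol
n(NaOH) used in back-titration = 0.01904 × 0.5039 = 9.594 × 10^-3 mol
n(HCl) left over = 9.594 × 10^-3 mol (1:1 ratio)
n(HCl) consumed by analyte = 0.02512 − 9.594 × 10^-3 = 0.01553 mol
From the 1:2 ratio, n(CaO) = 1/2 × 0.01553 = 7.763 × 10^-3 mol
mass of CaO = 7.763 × 10^-3 × 56.08 = 0.4353 g
% CaO = 0.4353 / 0.9616 × 100 = 45.27 %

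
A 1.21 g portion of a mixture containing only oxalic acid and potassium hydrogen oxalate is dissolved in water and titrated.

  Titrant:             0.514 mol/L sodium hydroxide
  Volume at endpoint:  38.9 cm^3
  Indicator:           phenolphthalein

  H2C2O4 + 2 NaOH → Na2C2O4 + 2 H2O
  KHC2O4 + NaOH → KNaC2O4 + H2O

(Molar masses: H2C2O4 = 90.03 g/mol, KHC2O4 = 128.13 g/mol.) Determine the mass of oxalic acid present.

n(NaOH) = 0.0389 × 0.514 = 0.0200 mol
Let x = n(H2C2O4), y = n(KHC2O4).
Titrant: 2x + 1y = 0.0200;  mass: 90.03x + 128.13y = 1.21
Solving, x = 8.13 × 10^-3 mol, y = 3.73 × 10^-3 mol
mass of H2C2O4 = 8.13 × 10^-3 × 90.03 = 0.732 g

0.732 g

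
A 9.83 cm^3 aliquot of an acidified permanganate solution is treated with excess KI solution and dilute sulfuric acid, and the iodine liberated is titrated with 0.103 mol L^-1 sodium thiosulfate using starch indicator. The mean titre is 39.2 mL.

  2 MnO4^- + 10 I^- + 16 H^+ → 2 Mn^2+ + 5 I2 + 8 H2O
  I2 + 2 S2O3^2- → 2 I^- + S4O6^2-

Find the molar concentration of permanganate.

0.0821 mol/L

n(S2O3^2-) = 0.0392 × 0.103 = 4.04 × 10^-3 mol
n(I2) = n(S2O3^2-)/2 = 2.02 × 10^-3 mol
From the 2:5 ratio, n(MnO4^-) in the aliquot = 2/5 × 2.02 × 10^-3 = 8.08 × 10^-4 mol
[MnO4^-] = 8.08 × 10^-4 / 0.00983 = 0.0821 mol/L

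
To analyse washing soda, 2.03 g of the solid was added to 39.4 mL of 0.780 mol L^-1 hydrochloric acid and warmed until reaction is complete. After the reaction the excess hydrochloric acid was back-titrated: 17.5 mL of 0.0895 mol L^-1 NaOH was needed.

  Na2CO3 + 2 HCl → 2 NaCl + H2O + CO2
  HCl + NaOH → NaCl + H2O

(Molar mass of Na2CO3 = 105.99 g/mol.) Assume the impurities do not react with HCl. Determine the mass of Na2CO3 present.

n(HCl) added = 0.0394 × 0.780 = 0.0307 mol
n(NaOH) used in back-titration = 0.0175 × 0.0895 = 1.57 × 10^-3 mol
n(HCl) left over = 1.57 × 10^-3 mol (1:1 ratio)
n(HCl) consumed by analyte = 0.0307 − 1.57 × 10^-3 = 0.0292 mol
From the 1:2 ratio, n(Na2CO3) = 1/2 × 0.0292 = 0.0146 mol
mass of Na2CO3 = 0.0146 × 105.99 = 1.55 g

1.55 g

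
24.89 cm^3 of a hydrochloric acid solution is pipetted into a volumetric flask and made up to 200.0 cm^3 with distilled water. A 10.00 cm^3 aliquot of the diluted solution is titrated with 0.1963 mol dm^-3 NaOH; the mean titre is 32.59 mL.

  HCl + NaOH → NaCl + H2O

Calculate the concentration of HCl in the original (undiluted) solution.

n(NaOH) = 0.03259 × 0.1963 = 6.397 × 10^-3 mol
n(HCl) in the aliquot = 6.397 × 10^-3 mol (1:1 ratio)
[HCl]_dilute = 6.397 × 10^-3 / 0.01000 = 0.6397 mol/L
Dilution factor = 200.0 / 24.89 = 8.035
[HCl]_stock = 0.6397 × 8.035 = 5.141 mol/L

5.141 mol/L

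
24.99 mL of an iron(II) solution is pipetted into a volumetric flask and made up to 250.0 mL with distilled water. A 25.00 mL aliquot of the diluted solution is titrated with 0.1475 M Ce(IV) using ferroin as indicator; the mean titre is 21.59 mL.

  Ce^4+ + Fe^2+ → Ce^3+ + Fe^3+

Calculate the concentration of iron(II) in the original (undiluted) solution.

1.274 M

n(Ce4+) = 0.02159 × 0.1475 = 3.185 × 10^-3 mol
n(Fe2+) in the aliquot = 3.185 × 10^-3 mol (1:1 ratio)
[Fe2+]_dilute = 3.185 × 10^-3 / 0.02500 = 0.1274 mol/L
Dilution factor = 250.0 / 24.99 = 10.00
[Fe2+]_stock = 0.1274 × 10.00 = 1.274 mol/L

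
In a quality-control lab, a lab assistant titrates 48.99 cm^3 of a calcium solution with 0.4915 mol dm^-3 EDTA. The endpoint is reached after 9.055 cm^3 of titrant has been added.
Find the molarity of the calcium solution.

Ca^2+ + EDTA^4- → [Ca(EDTA)]^2-
n(EDTA) = 0.009055 L × 0.4915 mol/L = 4.451 × 10^-3 mol
n(Ca2+) = 4.451 × 10^-3 mol (1:1 mole ratio)
[Ca2+] = 4.451 × 10^-3 mol / 0.04899 L = 0.09085 mol/L

0.09085 mol/L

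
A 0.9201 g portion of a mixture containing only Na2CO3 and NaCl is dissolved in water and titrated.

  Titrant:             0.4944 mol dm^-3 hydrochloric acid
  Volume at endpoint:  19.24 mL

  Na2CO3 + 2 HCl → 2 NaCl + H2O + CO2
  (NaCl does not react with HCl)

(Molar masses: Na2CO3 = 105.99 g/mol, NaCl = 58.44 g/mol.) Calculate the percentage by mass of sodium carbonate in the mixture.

n(HCl) = 0.01924 × 0.4944 = 9.512 × 10^-3 mol
Let x = n(Na2CO3), y = n(NaCl).
Titrant: 2x = 9.512 × 10^-3;  mass: 105.99x + 58.44y = 0.9201
Solving, x = 4.756 × 10^-3 mol, y = 7.118 × 10^-3 mol
mass of Na2CO3 = 4.756 × 10^-3 × 105.99 = 0.5041 g
% Na2CO3 = 0.5041 / 0.9201 × 100 = 54.79 %

54.79 %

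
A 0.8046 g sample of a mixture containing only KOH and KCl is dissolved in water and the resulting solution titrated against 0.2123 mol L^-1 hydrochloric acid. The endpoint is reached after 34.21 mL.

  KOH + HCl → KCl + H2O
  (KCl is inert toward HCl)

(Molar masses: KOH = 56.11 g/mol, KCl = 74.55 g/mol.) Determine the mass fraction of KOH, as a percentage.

50.65 %

n(HCl) = 0.03421 × 0.2123 = 7.263 × 10^-3 mol
Let x = n(KOH), y = n(KCl).
Titrant: 1x = 7.263 × 10^-3;  mass: 56.11x + 74.55y = 0.8046
Solving, x = 7.263 × 10^-3 mol, y = 5.326 × 10^-3 mol
mass of KOH = 7.263 × 10^-3 × 56.11 = 0.4075 g
% KOH = 0.4075 / 0.8046 × 100 = 50.65 %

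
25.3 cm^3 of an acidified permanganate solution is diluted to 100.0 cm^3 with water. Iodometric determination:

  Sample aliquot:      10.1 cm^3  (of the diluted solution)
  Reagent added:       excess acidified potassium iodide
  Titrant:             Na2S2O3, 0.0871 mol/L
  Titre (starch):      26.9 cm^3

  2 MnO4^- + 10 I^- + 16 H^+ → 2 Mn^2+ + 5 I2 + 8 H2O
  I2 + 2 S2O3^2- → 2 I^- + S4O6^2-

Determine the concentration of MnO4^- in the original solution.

n(S2O3^2-) = 0.0269 × 0.0871 = 2.34 × 10^-3 mol
n(I2) = n(S2O3^2-)/2 = 1.17 × 10^-3 mol
From the 2:5 ratio, n(MnO4^-) in the aliquot = 2/5 × 1.17 × 10^-3 = 4.69 × 10^-4 mol
[MnO4^-]_dilute = 4.69 × 10^-4 / 0.0101 = 0.0464 mol/L
[MnO4^-]_original = 0.0464 × 100.0/25.3 = 0.183 mol/L

0.183 mol/L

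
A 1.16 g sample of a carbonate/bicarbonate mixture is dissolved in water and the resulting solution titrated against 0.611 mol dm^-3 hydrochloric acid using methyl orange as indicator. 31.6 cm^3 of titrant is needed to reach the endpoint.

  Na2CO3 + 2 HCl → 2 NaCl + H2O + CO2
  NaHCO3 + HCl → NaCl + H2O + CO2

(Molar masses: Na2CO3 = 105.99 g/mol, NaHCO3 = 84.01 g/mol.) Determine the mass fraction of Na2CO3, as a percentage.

68.1 %

n(HCl) = 0.0316 × 0.611 = 0.0193 mol
Let x = n(Na2CO3), y = n(NaHCO3).
Titrant: 2x + 1y = 0.0193;  mass: 105.99x + 84.01y = 1.16
Solving, x = 7.45 × 10^-3 mol, y = 4.41 × 10^-3 mol
mass of Na2CO3 = 7.45 × 10^-3 × 105.99 = 0.789 g
% Na2CO3 = 0.789 / 1.16 × 100 = 68.1 %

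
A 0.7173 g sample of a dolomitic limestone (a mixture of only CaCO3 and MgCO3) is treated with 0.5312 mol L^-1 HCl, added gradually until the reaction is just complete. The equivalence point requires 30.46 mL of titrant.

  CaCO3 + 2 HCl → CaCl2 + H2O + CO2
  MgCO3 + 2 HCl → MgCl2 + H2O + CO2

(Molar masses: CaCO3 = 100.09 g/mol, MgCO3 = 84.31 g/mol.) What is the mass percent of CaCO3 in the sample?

31.14 %

n(HCl) = 0.03046 × 0.5312 = 0.01618 mol
Let x = n(CaCO3), y = n(MgCO3).
Titrant: 2x + 2y = 0.01618;  mass: 100.09x + 84.31y = 0.7173
Solving, x = 2.232 × 10^-3 mol, y = 5.858 × 10^-3 mol
mass of CaCO3 = 2.232 × 10^-3 × 100.09 = 0.2234 g
% CaCO3 = 0.2234 / 0.7173 × 100 = 31.14 %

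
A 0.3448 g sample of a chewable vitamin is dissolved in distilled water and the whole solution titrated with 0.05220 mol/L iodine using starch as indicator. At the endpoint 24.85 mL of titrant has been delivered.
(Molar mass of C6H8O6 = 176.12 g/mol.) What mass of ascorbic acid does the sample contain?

0.2285 g

C6H8O6 + I2 → C6H6O6 + 2 HI
n(I2) = 0.02485 L × 0.05220 mol/L = 1.297 × 10^-3 mol
n(C6H8O6) = 1.297 × 10^-3 mol (1:1 ratio)
mass of C6H8O6 = 1.297 × 10^-3 × 176.12 g/mol = 0.2285 g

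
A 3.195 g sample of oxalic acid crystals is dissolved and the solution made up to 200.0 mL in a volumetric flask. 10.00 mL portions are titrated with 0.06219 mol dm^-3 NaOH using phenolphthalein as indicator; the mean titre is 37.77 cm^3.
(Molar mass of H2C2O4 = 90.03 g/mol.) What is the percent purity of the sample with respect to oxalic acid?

H2C2O4 + 2 NaOH → Na2C2O4 + 2 H2O
n(NaOH) per titration = 0.03777 × 0.06219 = 2.349 × 10^-3 mol
From the 1:2 ratio, n(H2C2O4) in each aliquot = 1/2 × 2.349 × 10^-3 = 1.174 × 10^-3 mol
n(H2C2O4) in the whole flask = 1.174 × 10^-3 × 200.0/10.00 = 0.02349 mol
mass of H2C2O4 = 0.02349 × 90.03 = 2.115 g
% H2C2O4 = 2.115 / 3.195 × 100 = 66.19 %

66.19 %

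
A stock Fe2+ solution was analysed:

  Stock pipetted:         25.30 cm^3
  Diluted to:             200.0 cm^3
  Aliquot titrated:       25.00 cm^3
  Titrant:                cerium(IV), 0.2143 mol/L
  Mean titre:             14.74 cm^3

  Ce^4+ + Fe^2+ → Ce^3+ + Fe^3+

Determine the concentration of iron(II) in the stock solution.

0.9988 mol/L

n(Ce4+) = 0.01474 × 0.2143 = 3.159 × 10^-3 mol
n(Fe2+) in the aliquot = 3.159 × 10^-3 mol (1:1 ratio)
[Fe2+]_dilute = 3.159 × 10^-3 / 0.02500 = 0.1264 mol/L
Dilution factor = 200.0 / 25.30 = 7.905
[Fe2+]_stock = 0.1264 × 7.905 = 0.9988 mol/L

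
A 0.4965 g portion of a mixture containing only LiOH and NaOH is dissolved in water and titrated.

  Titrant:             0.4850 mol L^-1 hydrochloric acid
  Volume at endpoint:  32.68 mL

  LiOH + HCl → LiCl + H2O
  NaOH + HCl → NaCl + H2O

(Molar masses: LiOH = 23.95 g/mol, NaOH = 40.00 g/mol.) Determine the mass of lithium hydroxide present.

n(HCl) = 0.03268 × 0.4850 = 0.01585 mol
Let x = n(LiOH), y = n(NaOH).
Titrant: 1x + 1y = 0.01585;  mass: 23.95x + 40.00y = 0.4965
Solving, x = 8.566 × 10^-3 mol, y = 7.283 × 10^-3 mol
mass of LiOH = 8.566 × 10^-3 × 23.95 = 0.2052 g

0.2052 g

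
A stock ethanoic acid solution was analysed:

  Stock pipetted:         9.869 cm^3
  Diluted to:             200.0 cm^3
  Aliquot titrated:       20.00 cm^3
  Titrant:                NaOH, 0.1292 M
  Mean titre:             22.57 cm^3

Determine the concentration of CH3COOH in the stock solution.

2.955 M

CH3COOH + NaOH → CH3COONa + H2O
n(NaOH) = 0.02257 × 0.1292 = 2.916 × 10^-3 mol
n(CH3COOH) in the aliquot = 2.916 × 10^-3 mol (1:1 ratio)
[CH3COOH]_dilute = 2.916 × 10^-3 / 0.02000 = 0.1458 mol/L
Dilution factor = 200.0 / 9.869 = 20.27
[CH3COOH]_stock = 0.1458 × 20.27 = 2.955 mol/L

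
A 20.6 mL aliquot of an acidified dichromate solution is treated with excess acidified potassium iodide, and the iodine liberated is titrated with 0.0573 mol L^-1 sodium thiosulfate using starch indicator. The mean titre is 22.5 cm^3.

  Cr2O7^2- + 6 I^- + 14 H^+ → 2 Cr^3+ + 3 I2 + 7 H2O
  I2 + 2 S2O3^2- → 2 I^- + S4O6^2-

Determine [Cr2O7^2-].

n(S2O3^2-) = 0.0225 × 0.0573 = 1.29 × 10^-3 mol
n(I2) = n(S2O3^2-)/2 = 6.45 × 10^-4 mol
From the 1:3 ratio, n(Cr2O7^2-) in the aliquot = 1/3 × 6.45 × 10^-4 = 2.15 × 10^-4 mol
[Cr2O7^2-] = 2.15 × 10^-4 / 0.0206 = 0.0104 mol/L

0.0104 mol/L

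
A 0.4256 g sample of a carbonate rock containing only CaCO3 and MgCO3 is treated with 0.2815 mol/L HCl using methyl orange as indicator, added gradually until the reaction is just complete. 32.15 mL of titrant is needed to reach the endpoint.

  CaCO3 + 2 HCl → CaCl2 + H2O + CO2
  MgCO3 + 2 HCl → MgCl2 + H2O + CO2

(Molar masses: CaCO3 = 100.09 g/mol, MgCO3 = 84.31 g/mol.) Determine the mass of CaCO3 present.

0.2796 g

n(HCl) = 0.03215 × 0.2815 = 9.050 × 10^-3 mol
Let x = n(CaCO3), y = n(MgCO3).
Titrant: 2x + 2y = 9.050 × 10^-3;  mass: 100.09x + 84.31y = 0.4256
Solving, x = 2.794 × 10^-3 mol, y = 1.731 × 10^-3 mol
mass of CaCO3 = 2.794 × 10^-3 × 100.09 = 0.2796 g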